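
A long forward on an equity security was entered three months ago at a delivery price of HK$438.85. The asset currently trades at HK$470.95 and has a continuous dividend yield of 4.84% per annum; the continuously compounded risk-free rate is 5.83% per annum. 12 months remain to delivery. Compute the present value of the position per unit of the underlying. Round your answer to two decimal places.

HK$34.70

Current fair forward for the remaining 12 months: F = S·e^((r − q)·T), (r − q) = 0.0583 − 0.0484 = 0.0099
F = 470.95 · e^(0.0099 × 12/12) = 470.95 × 1.009949 = 475.6355
Value of long forward = (F − K)·e^(−rT) = (475.6355 − 438.85) · e^(−0.0583·12/12)
= 36.7855 × 0.943367 = 34.70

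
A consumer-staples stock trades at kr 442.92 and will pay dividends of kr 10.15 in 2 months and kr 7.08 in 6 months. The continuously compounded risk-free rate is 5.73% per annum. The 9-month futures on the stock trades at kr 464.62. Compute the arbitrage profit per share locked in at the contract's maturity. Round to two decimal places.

kr 19.93 per share

PV(dividends) I = 10.15·e^(−0.0573·2/12) + 7.08·e^(−0.0573·6/12) = 16.9336
Fair futures F* = (S − I)·e^(rT) = (442.92 − 16.9336)·e^0.042975 = 425.9864 × 1.043912 = 444.6923
Market kr 464.62 > fair 444.6923: forward overpriced → cash-and-carry (borrow at r, buy the stock and collect the dividends, short the forward).
Profit at T = |F_mkt − F*| = |464.62 − 444.6923| = kr 19.93 per share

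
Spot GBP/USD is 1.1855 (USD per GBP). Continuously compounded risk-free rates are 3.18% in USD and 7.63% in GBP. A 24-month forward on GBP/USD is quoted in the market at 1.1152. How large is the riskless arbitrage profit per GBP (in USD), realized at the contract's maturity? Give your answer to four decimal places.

0.0307 per GBP (in USD)

Fair forward: F* = S·e^(carry·T), with carry = (r_USD − r_GBP) = 0.0318 − 0.0763 = -0.0445
F* = 1.1855 · e^(-0.0445 × 24/12) = 1.1855 · e^-0.089000 = 1.1855 × 0.914846 = 1.0845
Market 1.1152 > fair 1.0845: forward overpriced → cash-and-carry (buy spot, short the forward).
At maturity, profit = |F_mkt − F*| = |1.1152 − 1.0845| = 0.0307 per GBP (in USD)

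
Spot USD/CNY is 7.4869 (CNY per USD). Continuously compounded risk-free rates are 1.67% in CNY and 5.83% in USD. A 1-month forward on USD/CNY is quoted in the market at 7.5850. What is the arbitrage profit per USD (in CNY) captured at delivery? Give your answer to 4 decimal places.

0.1240 per USD (in CNY)

Fair forward: F* = S·e^(carry·T), with carry = (r_CNY − r_USD) = 0.0167 − 0.0583 = -0.0416
F* = 7.4869 · e^(-0.0416 × 1/12) = 7.4869 · e^-0.003467 = 7.4869 × 0.996539 = 7.4610
Market 7.5850 > fair 7.4610: forward overpriced → cash-and-carry (buy spot, short the forward).
At maturity, profit = |F_mkt − F*| = |7.5850 − 7.4610| = 0.1240 per USD (in CNY)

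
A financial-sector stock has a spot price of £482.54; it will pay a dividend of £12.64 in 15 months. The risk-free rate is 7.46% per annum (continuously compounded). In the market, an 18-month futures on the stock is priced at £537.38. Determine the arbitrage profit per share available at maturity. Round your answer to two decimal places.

£10.58 per share

PV(dividends) I = 12.64·e^(−0.0746·15/12) = 11.5146
Fair futures F* = (S − I)·e^(rT) = (482.54 − 11.5146)·e^0.111900 = 471.0254 × 1.118401 = 526.7953
Market £537.38 > fair 526.7953: forward overpriced → cash-and-carry (borrow at r, buy the stock and collect the dividends, short the forward).
Profit at T = |F_mkt − F*| = |537.38 − 526.7953| = £10.58 per share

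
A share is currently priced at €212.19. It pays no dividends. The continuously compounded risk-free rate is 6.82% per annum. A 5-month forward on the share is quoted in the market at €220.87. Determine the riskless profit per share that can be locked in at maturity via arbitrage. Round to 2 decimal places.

€2.56 per share

Fair forward: F* = S·e^(carry·T), with carry = r = 0.0682
F* = 212.19 · e^(0.0682 × 5/12) = 212.19 · e^0.028417 = 212.19 × 1.028825 = €218.3064
Market €220.87 > fair €218.3064: forward overpriced → cash-and-carry (buy spot, short the forward).
At maturity, profit = |F_mkt − F*| = |220.87 − 218.3064| = €2.56 per share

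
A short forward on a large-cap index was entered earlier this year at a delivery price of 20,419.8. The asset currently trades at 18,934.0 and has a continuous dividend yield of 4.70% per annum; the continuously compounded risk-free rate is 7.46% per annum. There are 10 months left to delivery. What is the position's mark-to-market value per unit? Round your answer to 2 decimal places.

982.27

Current fair forward for the remaining 10 months: F = S·e^((r − q)·T), (r − q) = 0.0746 − 0.0470 = 0.0276
F = 18934.0 · e^(0.0276 × 10/12) = 18934.0 × 1.02326654 = 19374.5287
Value of long forward = (F − K)·e^(−rT) = (19374.5287 − 20419.8) · e^(−0.0746·10/12)
= -1045.2713 × 0.93972625 = -982.27
Short position value = −(long value) = 982.27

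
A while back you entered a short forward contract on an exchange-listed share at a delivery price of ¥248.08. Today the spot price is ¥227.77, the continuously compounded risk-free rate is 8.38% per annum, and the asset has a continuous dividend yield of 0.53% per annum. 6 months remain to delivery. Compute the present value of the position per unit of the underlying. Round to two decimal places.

Current fair forward for the remaining 6 months: F = S·e^((r − q)·T), (r − q) = 0.0838 − 0.0053 = 0.0785
F = 227.77 · e^(0.0785 × 6/12) = 227.77 × 1.040030 = 236.8876
Value of long forward = (F − K)·e^(−rT) = (236.8876 − 248.08) · e^(−0.0838·6/12)
= -11.1924 × 0.958966 = -10.73
Short position value = −(long value) = ¥10.73

¥10.73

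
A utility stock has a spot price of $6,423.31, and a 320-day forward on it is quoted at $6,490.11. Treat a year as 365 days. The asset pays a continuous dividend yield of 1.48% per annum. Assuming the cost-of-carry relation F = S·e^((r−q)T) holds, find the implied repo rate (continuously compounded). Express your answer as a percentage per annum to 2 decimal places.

2.66%

From F = S·e^((r−q)T): (r − q) = ln(F/S)/T
ln(6490.11/6423.31) = ln(1.010400) = 0.010346
(r − q) = 0.010346 / (320/365) = 0.011801
r = ln(F/S)/T + q = 0.011801 + 0.0148 = 0.026601
r = 2.66%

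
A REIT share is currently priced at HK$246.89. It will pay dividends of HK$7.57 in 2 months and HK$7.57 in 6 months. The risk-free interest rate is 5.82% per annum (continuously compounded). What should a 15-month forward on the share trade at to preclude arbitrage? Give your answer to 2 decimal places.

PV(dividends) I = 7.57·e^(−0.0582·2/12) + 7.57·e^(−0.0582·6/12)
I = 7.4969 + 7.3529 = 14.8498
F = (S − I)·e^(rT) = (246.89 − 14.8498) · e^(0.0582·15/12)
= 232.0402 · e^0.072750 = 232.0402 × 1.075462 = HK$249.55

HK$249.55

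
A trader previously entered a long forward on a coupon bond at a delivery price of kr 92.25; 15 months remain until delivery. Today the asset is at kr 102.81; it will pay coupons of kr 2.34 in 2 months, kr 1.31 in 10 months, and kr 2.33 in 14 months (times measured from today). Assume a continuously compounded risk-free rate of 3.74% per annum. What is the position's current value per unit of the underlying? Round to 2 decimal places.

kr 8.95

PV(remaining coupons) I = 2.34·e^(−0.0374·2/12) + 1.31·e^(−0.0374·10/12) + 2.33·e^(−0.0374·14/12) = 5.8258
Current forward F = (S − I)·e^(rT) = (102.81 − 5.8258)·e^(0.0374·15/12) = 96.9842 × 1.047860 = 101.6259
Value (long) = (F − K)·e^(−rT) = (101.6259 − 92.25) × 0.954326 = 8.9477
Value = kr 8.95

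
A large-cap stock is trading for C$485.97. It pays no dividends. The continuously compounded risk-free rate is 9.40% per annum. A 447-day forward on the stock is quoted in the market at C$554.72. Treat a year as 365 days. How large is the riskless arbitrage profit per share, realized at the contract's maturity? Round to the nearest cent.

Fair forward: F* = S·e^(carry·T), with carry = r = 0.0940
F* = 485.97 · e^(0.0940 × 447/365) = 485.97 · e^0.115118 = 485.97 × 1.122006 = C$545.2613
Market C$554.72 > fair C$545.2613: forward overpriced → cash-and-carry (buy spot, short the forward).
At maturity, profit = |F_mkt − F*| = |554.72 − 545.2613| = C$9.46 per share

C$9.46 per share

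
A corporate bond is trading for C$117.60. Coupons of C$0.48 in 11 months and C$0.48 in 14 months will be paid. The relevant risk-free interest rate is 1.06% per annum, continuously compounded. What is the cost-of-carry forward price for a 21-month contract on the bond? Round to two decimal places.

C$118.83

PV(coupons) I = 0.48·e^(−0.0106·11/12) + 0.48·e^(−0.0106·14/12)
I = 0.4754 + 0.4741 = 0.9495
F = (S − I)·e^(rT) = (117.60 − 0.9495) · e^(0.0106·21/12)
= 116.6505 · e^0.018550 = 116.6505 × 1.018723 = C$118.83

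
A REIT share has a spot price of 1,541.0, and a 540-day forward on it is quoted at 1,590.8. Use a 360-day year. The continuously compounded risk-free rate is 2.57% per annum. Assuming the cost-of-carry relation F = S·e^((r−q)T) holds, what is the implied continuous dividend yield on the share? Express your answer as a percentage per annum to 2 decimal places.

From F = S·e^((r−q)T): (r − q) = ln(F/S)/T
ln(1590.8/1541.0) = ln(1.032317) = 0.031806
(r − q) = 0.031806 / (540/360) = 0.021204
q = r − ln(F/S)/T = 0.0257 − 0.021204 = 0.004496
q = 0.45%

0.45%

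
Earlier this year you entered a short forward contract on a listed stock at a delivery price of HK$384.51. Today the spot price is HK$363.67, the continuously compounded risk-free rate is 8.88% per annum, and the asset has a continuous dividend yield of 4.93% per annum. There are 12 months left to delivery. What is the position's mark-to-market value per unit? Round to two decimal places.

Current fair forward for the remaining 12 months: F = S·e^((r − q)·T), (r − q) = 0.0888 − 0.0493 = 0.0395
F = 363.67 · e^(0.0395 × 12/12) = 363.67 × 1.040290 = 378.3223
Value of long forward = (F − K)·e^(−rT) = (378.3223 − 384.51) · e^(−0.0888·12/12)
= -6.1877 × 0.915029 = -5.66
Short position value = −(long value) = HK$5.66

HK$5.66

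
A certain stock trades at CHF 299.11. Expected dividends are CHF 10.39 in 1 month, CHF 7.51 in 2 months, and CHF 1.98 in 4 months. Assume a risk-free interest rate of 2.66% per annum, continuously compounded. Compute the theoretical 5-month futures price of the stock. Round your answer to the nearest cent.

CHF 282.42

PV(dividends) I = 10.39·e^(−0.0266·1/12) + 7.51·e^(−0.0266·2/12) + 1.98·e^(−0.0266·4/12)
I = 10.3670 + 7.4768 + 1.9625 = 19.8063
F = (S − I)·e^(rT) = (299.11 − 19.8063) · e^(0.0266·5/12)
= 279.3037 · e^0.011083 = 279.3037 × 1.011145 = CHF 282.42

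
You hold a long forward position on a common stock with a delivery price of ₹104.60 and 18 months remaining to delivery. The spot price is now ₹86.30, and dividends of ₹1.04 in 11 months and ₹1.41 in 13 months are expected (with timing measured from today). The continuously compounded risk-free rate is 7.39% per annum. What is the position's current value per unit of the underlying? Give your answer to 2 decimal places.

-₹9.60

PV(remaining dividends) I = 1.04·e^(−0.0739·11/12) + 1.41·e^(−0.0739·13/12) = 2.2734
Current forward F = (S − I)·e^(rT) = (86.30 − 2.2734)·e^(0.0739·18/12) = 84.0266 × 1.117227 = 93.8768
Value (long) = (F − K)·e^(−rT) = (93.8768 − 104.60) × 0.895073 = -9.5980
Value = -₹9.60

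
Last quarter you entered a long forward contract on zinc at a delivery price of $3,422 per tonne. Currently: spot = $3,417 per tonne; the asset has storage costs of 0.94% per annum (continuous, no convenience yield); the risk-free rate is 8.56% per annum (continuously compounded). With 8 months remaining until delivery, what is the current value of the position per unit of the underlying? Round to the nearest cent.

Current fair forward for the remaining 8 months: F = S·e^((r + u)·T), (r + u) = 0.0856 + 0.0094 = 0.0950
F = 3417 · e^(0.0950 × 8/12) = 3417 × 1.06538191 = 3640.4100
Value of long forward = (F − K)·e^(−rT) = (3640.4100 − 3422) · e^(−0.0856·8/12)
= 218.4100 × 0.94453110 = 206.30

$206.30 per tonne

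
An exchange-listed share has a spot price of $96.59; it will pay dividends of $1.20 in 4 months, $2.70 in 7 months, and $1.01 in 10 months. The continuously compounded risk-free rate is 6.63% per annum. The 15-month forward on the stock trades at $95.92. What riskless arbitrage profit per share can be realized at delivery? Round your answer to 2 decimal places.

PV(dividends) I = 1.20·e^(−0.0663·4/12) + 2.70·e^(−0.0663·7/12) + 1.01·e^(−0.0663·10/12) = 4.7271
Fair forward F* = (S − I)·e^(rT) = (96.59 − 4.7271)·e^0.082875 = 91.8629 × 1.086406 = 99.8004
Market $95.92 < fair 99.8004: forward underpriced → reverse cash-and-carry (short the stock, invest proceeds at r, pay the dividends, go long the forward).
Profit at T = |F_mkt − F*| = |95.92 − 99.8004| = $3.88 per share

$3.88 per share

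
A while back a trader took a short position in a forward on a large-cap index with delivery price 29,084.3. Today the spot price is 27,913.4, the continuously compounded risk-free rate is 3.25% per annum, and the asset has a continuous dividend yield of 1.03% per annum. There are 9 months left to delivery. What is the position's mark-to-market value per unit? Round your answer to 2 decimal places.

Current fair forward for the remaining 9 months: F = S·e^((r − q)·T), (r − q) = 0.0325 − 0.0103 = 0.0222
F = 27913.4 · e^(0.0222 × 9/12) = 27913.4 × 1.01678938 = 28382.0487
Value of long forward = (F − K)·e^(−rT) = (28382.0487 − 29084.3) · e^(−0.0325·9/12)
= -702.2513 × 0.97591967 = -685.34
Short position value = −(long value) = 685.34

685.34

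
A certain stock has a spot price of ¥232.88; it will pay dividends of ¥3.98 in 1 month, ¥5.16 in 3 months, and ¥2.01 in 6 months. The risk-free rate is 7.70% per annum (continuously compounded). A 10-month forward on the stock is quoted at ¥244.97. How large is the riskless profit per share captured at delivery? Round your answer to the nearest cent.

¥8.33 per share

PV(dividends) I = 3.98·e^(−0.0770·1/12) + 5.16·e^(−0.0770·3/12) + 2.01·e^(−0.0770·6/12) = 10.9502
Fair forward F* = (S − I)·e^(rT) = (232.88 − 10.9502)·e^0.064167 = 221.9298 × 1.066270 = 236.6371
Market ¥244.97 > fair 236.6371: forward overpriced → cash-and-carry (borrow at r, buy the stock and collect the dividends, short the forward).
Profit at T = |F_mkt − F*| = |244.97 − 236.6371| = ¥8.33 per share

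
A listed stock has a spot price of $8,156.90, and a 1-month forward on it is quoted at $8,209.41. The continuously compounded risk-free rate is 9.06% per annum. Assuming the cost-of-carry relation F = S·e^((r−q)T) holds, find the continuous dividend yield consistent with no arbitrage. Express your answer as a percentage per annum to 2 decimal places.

1.36%

From F = S·e^((r−q)T): (r − q) = ln(F/S)/T
ln(8209.41/8156.90) = ln(1.006437) = 0.006416
(r − q) = 0.006416 / (1/12) = 0.076992
q = r − ln(F/S)/T = 0.0906 − 0.076992 = 0.013608
q = 1.36%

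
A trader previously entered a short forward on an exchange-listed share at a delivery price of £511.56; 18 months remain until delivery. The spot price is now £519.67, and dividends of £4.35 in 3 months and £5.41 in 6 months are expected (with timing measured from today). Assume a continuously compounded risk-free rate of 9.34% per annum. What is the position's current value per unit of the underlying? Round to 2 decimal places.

-£65.57

PV(remaining dividends) I = 4.35·e^(−0.0934·3/12) + 5.41·e^(−0.0934·6/12) = 9.4128
Current forward F = (S − I)·e^(rT) = (519.67 − 9.4128)·e^(0.0934·18/12) = 510.2572 × 1.150389 = 586.9943
Value (long) = (F − K)·e^(−rT) = (586.9943 − 511.56) × 0.869271 = 65.5728
Short position value = −(long value) = -£65.57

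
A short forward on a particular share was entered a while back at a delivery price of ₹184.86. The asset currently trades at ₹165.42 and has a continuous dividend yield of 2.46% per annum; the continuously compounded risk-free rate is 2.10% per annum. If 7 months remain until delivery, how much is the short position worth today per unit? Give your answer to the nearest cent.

₹19.55

Current fair forward for the remaining 7 months: F = S·e^((r − q)·T), (r − q) = 0.0210 − 0.0246 = -0.0036
F = 165.42 · e^(-0.0036 × 7/12) = 165.42 × 0.997902 = 165.0729
Value of long forward = (F − K)·e^(−rT) = (165.0729 − 184.86) · e^(−0.0210·7/12)
= -19.7871 × 0.987825 = -19.55
Short position value = −(long value) = ₹19.55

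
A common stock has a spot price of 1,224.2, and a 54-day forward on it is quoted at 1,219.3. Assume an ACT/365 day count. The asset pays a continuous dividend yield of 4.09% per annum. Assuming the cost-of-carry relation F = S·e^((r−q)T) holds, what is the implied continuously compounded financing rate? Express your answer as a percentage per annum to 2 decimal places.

From F = S·e^((r−q)T): (r − q) = ln(F/S)/T
ln(1219.3/1224.2) = ln(0.995997) = -0.004011
(r − q) = -0.004011 / (54/365) = -0.027111
r = ln(F/S)/T + q = -0.027111 + 0.0409 = 0.013789
r = 1.38%

1.38%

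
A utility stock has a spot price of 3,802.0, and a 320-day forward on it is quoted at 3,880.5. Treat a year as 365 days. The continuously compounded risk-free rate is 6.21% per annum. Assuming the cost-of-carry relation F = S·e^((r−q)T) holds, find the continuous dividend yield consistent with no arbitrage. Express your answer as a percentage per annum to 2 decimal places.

3.88%

From F = S·e^((r−q)T): (r − q) = ln(F/S)/T
ln(3880.5/3802.0) = ln(1.020647) = 0.020437
(r − q) = 0.020437 / (320/365) = 0.023311
q = r − ln(F/S)/T = 0.0621 − 0.023311 = 0.038789
q = 3.88%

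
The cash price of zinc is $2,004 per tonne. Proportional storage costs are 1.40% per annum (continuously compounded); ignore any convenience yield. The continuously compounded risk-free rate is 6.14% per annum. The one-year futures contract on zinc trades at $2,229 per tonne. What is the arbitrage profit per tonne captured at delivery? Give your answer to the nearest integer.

Fair futures: F* = S·e^(carry·T), with carry = (r + u) = 0.0614 + 0.0140 = 0.0754
F* = 2004 · e^(0.0754 × 12/12) = 2004 · e^0.075400 = 2004 × 1.078315 = $2160.9433
Market $2229 > fair $2160.9433: forward overpriced → cash-and-carry (buy spot, short the forward).
At maturity, profit = |F_mkt − F*| = |2229 − 2160.9433| = $68 per tonne

$68 per tonne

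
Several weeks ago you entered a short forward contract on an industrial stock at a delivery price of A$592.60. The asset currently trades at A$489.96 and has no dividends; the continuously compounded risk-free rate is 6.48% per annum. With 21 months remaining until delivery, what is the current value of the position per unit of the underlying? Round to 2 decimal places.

Current fair forward for the remaining 21 months: F = S·e^(r·T), r = 0.0648
F = 489.96 · e^(0.0648 × 21/12) = 489.96 × 1.120080 = 548.7944
Value of long forward = (F − K)·e^(−rT) = (548.7944 − 592.60) · e^(−0.0648·21/12)
= -43.8056 × 0.892793 = -39.11
Short position value = −(long value) = A$39.11

A$39.11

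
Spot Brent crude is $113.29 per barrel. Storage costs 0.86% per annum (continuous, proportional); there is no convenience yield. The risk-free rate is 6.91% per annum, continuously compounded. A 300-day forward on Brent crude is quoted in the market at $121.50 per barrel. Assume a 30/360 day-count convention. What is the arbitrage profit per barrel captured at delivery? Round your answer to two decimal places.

Fair forward: F* = S·e^(carry·T), with carry = (r + u) = 0.0691 + 0.0086 = 0.0777
F* = 113.29 · e^(0.0777 × 300/360) = 113.29 · e^0.064750 = 113.29 × 1.066892 = $120.8682
Market $121.50 > fair $120.8682: forward overpriced → cash-and-carry (buy spot, short the forward).
At maturity, profit = |F_mkt − F*| = |121.50 − 120.8682| = $0.63 per barrel

$0.63 per barrel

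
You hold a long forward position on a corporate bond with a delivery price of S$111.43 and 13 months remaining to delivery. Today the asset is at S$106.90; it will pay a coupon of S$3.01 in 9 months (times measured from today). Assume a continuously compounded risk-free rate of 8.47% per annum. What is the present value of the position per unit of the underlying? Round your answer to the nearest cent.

PV(remaining coupons) I = 3.01·e^(−0.0847·9/12) = 2.8247
Current forward F = (S − I)·e^(rT) = (106.90 − 2.8247)·e^(0.0847·13/12) = 104.0753 × 1.096100 = 114.0769
Value (long) = (F − K)·e^(−rT) = (114.0769 − 111.43) × 0.912326 = 2.4148
Value = S$2.41

S$2.41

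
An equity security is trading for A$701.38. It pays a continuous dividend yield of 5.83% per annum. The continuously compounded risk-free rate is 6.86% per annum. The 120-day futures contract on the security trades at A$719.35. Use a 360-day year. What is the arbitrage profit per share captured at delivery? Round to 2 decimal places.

Fair futures: F* = S·e^(carry·T), with carry = (r − q) = 0.0686 − 0.0583 = 0.0103
F* = 701.38 · e^(0.0103 × 120/360) = 701.38 · e^0.003433 = 701.38 × 1.003439 = A$703.7920
Market A$719.35 > fair A$703.7920: forward overpriced → cash-and-carry (buy spot, short the forward).
At maturity, profit = |F_mkt − F*| = |719.35 − 703.7920| = A$15.56 per share

A$15.56 per share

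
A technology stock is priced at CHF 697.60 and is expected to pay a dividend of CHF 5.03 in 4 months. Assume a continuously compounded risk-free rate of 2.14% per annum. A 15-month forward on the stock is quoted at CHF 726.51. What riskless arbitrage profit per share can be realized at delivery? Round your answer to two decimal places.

PV(dividends) I = 5.03·e^(−0.0214·4/12) = 4.9942
Fair forward F* = (S − I)·e^(rT) = (697.60 − 4.9942)·e^0.026750 = 692.6058 × 1.027111 = 711.3830
Market CHF 726.51 > fair 711.3830: forward overpriced → cash-and-carry (borrow at r, buy the stock and collect the dividends, short the forward).
Profit at T = |F_mkt − F*| = |726.51 − 711.3830| = CHF 15.13 per share

CHF 15.13 per share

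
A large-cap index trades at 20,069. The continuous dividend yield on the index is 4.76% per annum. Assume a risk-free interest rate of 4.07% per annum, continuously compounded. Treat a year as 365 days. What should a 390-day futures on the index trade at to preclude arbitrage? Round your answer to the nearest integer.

F = S·e^((r − q)T) = 20069 · e^((0.0407 − 0.0476) × 390/365)
= 20069 · e^-0.007373 = 20069 × 0.992654
F = 19,922

19,922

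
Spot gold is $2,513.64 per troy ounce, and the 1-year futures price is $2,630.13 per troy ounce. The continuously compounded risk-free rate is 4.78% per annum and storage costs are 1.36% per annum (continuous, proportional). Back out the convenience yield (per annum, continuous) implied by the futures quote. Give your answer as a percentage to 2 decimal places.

1.61%

F = S·e^((r+u−y)T) ⇒ (r+u−y) = ln(F/S)/T
ln(2630.13/2513.64) = 0.045301; /T ⇒ 0.045301
y = r + u − ln(F/S)/T = 0.0478 + 0.0136 − 0.045301 = 0.016099
y = 1.61%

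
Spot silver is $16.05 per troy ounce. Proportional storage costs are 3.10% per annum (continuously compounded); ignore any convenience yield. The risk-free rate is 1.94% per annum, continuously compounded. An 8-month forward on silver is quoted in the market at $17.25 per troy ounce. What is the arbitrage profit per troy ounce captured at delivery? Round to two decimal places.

Fair forward: F* = S·e^(carry·T), with carry = (r + u) = 0.0194 + 0.0310 = 0.0504
F* = 16.05 · e^(0.0504 × 8/12) = 16.05 · e^0.033600 = 16.05 × 1.034171 = $16.5984
Market $17.25 > fair $16.5984: forward overpriced → cash-and-carry (buy spot, short the forward).
At maturity, profit = |F_mkt − F*| = |17.25 − 16.5984| = $0.65 per troy ounce

$0.65 per troy ounce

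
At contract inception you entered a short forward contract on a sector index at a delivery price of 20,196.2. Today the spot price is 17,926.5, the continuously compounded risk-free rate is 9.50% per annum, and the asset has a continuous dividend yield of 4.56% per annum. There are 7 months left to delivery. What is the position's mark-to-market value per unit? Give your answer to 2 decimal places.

1651.50

Current fair forward for the remaining 7 months: F = S·e^((r − q)·T), (r − q) = 0.0950 − 0.0456 = 0.0494
F = 17926.5 · e^(0.0494 × 7/12) = 17926.5 × 1.02923588 = 18450.5970
Value of long forward = (F − K)·e^(−rT) = (18450.5970 − 20196.2) · e^(−0.0950·7/12)
= -1745.6030 × 0.94609086 = -1651.50
Short position value = −(long value) = 1651.50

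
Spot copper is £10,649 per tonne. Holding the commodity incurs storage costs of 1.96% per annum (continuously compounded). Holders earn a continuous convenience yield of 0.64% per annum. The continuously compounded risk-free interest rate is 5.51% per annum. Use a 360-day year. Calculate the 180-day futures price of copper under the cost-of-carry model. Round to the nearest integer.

Net carry = r + u − y = 0.0551 + 0.0196 − 0.0064 = 0.0683
F = S·e^((r+u−y)T) = 10649 · e^(0.0683 × 180/360) = 10649 · e^0.034150
= 10649 × 1.034740 = £11,019 per tonne

£11,019 per tonne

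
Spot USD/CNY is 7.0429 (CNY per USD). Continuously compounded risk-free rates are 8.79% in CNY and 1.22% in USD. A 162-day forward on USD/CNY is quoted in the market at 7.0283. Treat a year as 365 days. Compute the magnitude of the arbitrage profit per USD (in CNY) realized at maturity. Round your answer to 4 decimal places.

Fair forward: F* = S·e^(carry·T), with carry = (r_CNY − r_USD) = 0.0879 − 0.0122 = 0.0757
F* = 7.0429 · e^(0.0757 × 162/365) = 7.0429 · e^0.033598 = 7.0429 × 1.034169 = 7.2835
Market 7.0283 < fair 7.2835: forward underpriced → reverse cash-and-carry (short spot, go long the forward).
At maturity, profit = |F_mkt − F*| = |7.0283 − 7.2835| = 0.2552 per USD (in CNY)

0.2552 per USD (in CNY)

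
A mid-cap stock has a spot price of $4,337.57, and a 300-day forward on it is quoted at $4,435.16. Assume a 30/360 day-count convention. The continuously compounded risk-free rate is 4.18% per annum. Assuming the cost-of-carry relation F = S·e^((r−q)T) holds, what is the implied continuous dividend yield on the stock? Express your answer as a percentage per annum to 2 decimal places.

From F = S·e^((r−q)T): (r − q) = ln(F/S)/T
ln(4435.16/4337.57) = ln(1.022499) = 0.022250
(r − q) = 0.022250 / (300/360) = 0.026700
q = r − ln(F/S)/T = 0.0418 − 0.026700 = 0.015100
q = 1.51%

1.51%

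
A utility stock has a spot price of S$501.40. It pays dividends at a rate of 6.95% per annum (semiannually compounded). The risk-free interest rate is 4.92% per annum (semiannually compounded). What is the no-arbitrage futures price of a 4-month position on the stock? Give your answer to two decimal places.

S$498.12

F = S · (1+r/2)^(2T) / (1+q/2)^(2T)
= 501.40 × 1.016333 / 1.023035 = 501.40 × 0.993449
F = S$498.12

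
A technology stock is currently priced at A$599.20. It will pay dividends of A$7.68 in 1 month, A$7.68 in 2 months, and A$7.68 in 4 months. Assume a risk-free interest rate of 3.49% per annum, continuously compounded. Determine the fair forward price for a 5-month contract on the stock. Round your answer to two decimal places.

A$584.76

PV(dividends) I = 7.68·e^(−0.0349·1/12) + 7.68·e^(−0.0349·2/12) + 7.68·e^(−0.0349·4/12)
I = 7.6577 + 7.6355 + 7.5912 = 22.8844
F = (S − I)·e^(rT) = (599.20 − 22.8844) · e^(0.0349·5/12)
= 576.3156 · e^0.014542 = 576.3156 × 1.014648 = A$584.76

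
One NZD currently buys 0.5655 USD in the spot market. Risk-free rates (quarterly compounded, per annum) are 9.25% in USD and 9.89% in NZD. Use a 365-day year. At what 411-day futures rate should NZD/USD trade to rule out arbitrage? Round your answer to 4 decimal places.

0.5615

By covered interest parity, F = S · (1+r_USD/4)^(4T) / (1+r_NZD/4)^(4T)
= 0.5655 × 1.108460 / 1.116289 = 0.5655 × 0.992987
F = 0.5615 USD per NZD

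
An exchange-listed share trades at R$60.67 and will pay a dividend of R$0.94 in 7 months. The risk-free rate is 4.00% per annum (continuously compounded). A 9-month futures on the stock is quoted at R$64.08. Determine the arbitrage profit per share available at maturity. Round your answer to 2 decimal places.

R$2.51 per share

PV(dividends) I = 0.94·e^(−0.0400·7/12) = 0.9183
Fair futures F* = (S − I)·e^(rT) = (60.67 − 0.9183)·e^0.030000 = 59.7517 × 1.030455 = 61.5714
Market R$64.08 > fair 61.5714: forward overpriced → cash-and-carry (borrow at r, buy the stock and collect the dividends, short the forward).
Profit at T = |F_mkt − F*| = |64.08 − 61.5714| = R$2.51 per share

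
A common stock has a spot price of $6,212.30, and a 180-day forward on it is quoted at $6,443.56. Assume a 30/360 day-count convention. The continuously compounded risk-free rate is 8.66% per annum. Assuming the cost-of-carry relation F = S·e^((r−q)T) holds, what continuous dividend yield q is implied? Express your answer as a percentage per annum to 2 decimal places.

From F = S·e^((r−q)T): (r − q) = ln(F/S)/T
ln(6443.56/6212.30) = ln(1.037226) = 0.036550
(r − q) = 0.036550 / (180/360) = 0.073100
q = r − ln(F/S)/T = 0.0866 − 0.073100 = 0.013500
q = 1.35%

1.35%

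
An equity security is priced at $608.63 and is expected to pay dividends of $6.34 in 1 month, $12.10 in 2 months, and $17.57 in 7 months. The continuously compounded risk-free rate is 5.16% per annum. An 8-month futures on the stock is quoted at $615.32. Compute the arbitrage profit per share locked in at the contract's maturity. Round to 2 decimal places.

PV(dividends) I = 6.34·e^(−0.0516·1/12) + 12.10·e^(−0.0516·2/12) + 17.57·e^(−0.0516·7/12) = 35.3582
Fair futures F* = (S − I)·e^(rT) = (608.63 − 35.3582)·e^0.034400 = 573.2718 × 1.034999 = 593.3357
Market $615.32 > fair 593.3357: forward overpriced → cash-and-carry (borrow at r, buy the stock and collect the dividends, short the forward).
Profit at T = |F_mkt − F*| = |615.32 − 593.3357| = $21.98 per share

$21.98 per share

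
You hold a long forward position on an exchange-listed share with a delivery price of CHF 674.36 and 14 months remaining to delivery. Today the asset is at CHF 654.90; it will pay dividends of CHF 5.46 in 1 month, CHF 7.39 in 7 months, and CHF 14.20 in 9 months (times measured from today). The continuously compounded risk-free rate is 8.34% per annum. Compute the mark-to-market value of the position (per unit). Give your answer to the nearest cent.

PV(remaining dividends) I = 5.46·e^(−0.0834·1/12) + 7.39·e^(−0.0834·7/12) + 14.20·e^(−0.0834·9/12) = 25.8003
Current forward F = (S − I)·e^(rT) = (654.90 − 25.8003)·e^(0.0834·14/12) = 629.0997 × 1.102191 = 693.3880
Value (long) = (F − K)·e^(−rT) = (693.3880 − 674.36) × 0.907284 = 17.2638
Value = CHF 17.26

CHF 17.26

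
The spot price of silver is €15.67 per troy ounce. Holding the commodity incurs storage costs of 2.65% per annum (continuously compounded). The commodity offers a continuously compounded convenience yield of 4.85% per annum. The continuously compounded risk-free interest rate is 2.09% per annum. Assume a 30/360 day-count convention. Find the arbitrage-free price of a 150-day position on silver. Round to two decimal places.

Net carry = r + u − y = 0.0209 + 0.0265 − 0.0485 = -0.0011
F = S·e^((r+u−y)T) = 15.67 · e^(-0.0011 × 150/360) = 15.67 · e^-0.000458
= 15.67 × 0.999542 = €15.66 per troy ounce

€15.66 per troy ounce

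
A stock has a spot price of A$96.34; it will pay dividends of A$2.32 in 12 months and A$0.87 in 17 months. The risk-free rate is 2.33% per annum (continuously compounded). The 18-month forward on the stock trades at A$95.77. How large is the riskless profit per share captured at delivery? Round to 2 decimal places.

A$0.78 per share

PV(dividends) I = 2.32·e^(−0.0233·12/12) + 0.87·e^(−0.0233·17/12) = 3.1083
Fair forward F* = (S − I)·e^(rT) = (96.34 − 3.1083)·e^0.034950 = 93.2317 × 1.035568 = 96.5478
Market A$95.77 < fair 96.5478: forward underpriced → reverse cash-and-carry (short the stock, invest proceeds at r, pay the dividends, go long the forward).
Profit at T = |F_mkt − F*| = |95.77 − 96.5478| = A$0.78 per share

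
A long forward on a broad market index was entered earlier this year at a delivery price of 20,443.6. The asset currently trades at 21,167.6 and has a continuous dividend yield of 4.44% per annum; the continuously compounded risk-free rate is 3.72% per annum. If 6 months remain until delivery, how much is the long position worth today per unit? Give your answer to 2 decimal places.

635.99

Current fair forward for the remaining 6 months: F = S·e^((r − q)·T), (r − q) = 0.0372 − 0.0444 = -0.0072
F = 21167.6 · e^(-0.0072 × 6/12) = 21167.6 × 0.99640647 = 21091.5336
Value of long forward = (F − K)·e^(−rT) = (21091.5336 − 20443.6) · e^(−0.0372·6/12)
= 647.9336 × 0.98157191 = 635.99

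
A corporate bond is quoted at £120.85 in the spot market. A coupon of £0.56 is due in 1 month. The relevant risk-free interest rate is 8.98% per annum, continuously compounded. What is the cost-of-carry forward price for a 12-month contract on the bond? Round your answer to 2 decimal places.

£131.60

PV(coupons) I = 0.56·e^(−0.0898·1/12)
I = 0.5558
F = (S − I)·e^(rT) = (120.85 − 0.5558) · e^(0.0898·12/12)
= 120.2942 · e^0.089800 = 120.2942 × 1.093955 = £131.60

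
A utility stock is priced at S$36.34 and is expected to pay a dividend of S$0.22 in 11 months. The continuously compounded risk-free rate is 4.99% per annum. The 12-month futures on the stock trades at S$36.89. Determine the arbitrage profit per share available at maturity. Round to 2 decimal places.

S$1.09 per share

PV(dividends) I = 0.22·e^(−0.0499·11/12) = 0.2102
Fair futures F* = (S − I)·e^(rT) = (36.34 − 0.2102)·e^0.049900 = 36.1298 × 1.051166 = 37.9784
Market S$36.89 < fair 37.9784: forward underpriced → reverse cash-and-carry (short the stock, invest proceeds at r, pay the dividends, go long the forward).
Profit at T = |F_mkt − F*| = |36.89 − 37.9784| = S$1.09 per share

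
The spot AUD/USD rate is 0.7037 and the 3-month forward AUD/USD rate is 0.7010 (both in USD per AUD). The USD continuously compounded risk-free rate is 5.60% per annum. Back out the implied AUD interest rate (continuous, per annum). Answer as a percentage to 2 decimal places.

7.14%

F = S·e^((r_USD − r_AUD)T) ⇒ r_AUD = r_USD − ln(F/S)/T
ln(0.7010/0.7037) = -0.003844; /(3/12) = -0.015376
r_AUD = 0.0560 + 0.015376 = 0.071376
r_AUD = 7.14%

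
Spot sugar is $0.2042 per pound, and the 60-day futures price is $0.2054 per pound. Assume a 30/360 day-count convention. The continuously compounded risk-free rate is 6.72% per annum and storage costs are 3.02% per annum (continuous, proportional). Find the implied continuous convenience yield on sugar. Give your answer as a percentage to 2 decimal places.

6.22%

F = S·e^((r+u−y)T) ⇒ (r+u−y) = ln(F/S)/T
ln(0.2054/0.2042) = 0.005859; /T ⇒ 0.035154
y = r + u − ln(F/S)/T = 0.0672 + 0.0302 − 0.035154 = 0.062246
y = 6.22%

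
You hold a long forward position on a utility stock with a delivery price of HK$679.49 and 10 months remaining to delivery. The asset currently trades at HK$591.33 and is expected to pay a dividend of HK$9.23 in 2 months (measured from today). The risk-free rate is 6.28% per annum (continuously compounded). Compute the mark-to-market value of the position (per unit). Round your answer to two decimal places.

-HK$62.65

PV(remaining dividends) I = 9.23·e^(−0.0628·2/12) = 9.1339
Current forward F = (S − I)·e^(rT) = (591.33 − 9.1339)·e^(0.0628·10/12) = 582.1961 × 1.053727 = 613.4757
Value (long) = (F − K)·e^(−rT) = (613.4757 − 679.49) × 0.949012 = -62.6484
Value = -HK$62.65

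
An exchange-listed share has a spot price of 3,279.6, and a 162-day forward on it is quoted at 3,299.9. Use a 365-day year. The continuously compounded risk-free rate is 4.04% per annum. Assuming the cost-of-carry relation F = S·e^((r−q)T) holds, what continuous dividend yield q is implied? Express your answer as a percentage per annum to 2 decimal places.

From F = S·e^((r−q)T): (r − q) = ln(F/S)/T
ln(3299.9/3279.6) = ln(1.006190) = 0.006171
(r − q) = 0.006171 / (162/365) = 0.013904
q = r − ln(F/S)/T = 0.0404 − 0.013904 = 0.026496
q = 2.65%

2.65%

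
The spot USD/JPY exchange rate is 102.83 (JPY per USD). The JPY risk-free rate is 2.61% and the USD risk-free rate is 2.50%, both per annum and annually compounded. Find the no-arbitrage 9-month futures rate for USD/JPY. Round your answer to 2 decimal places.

By covered interest parity, F = S · (1+r_JPY)^T / (1+r_USD)^T
= 102.83 × 1.019512 / 1.018692 = 102.83 × 1.000805
F = 102.91 JPY per USD

102.91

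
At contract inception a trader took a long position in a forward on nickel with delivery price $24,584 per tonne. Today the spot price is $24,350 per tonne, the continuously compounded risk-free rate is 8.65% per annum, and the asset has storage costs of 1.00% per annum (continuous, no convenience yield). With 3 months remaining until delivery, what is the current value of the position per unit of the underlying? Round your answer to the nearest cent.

Current fair forward for the remaining 3 months: F = S·e^((r + u)·T), (r + u) = 0.0865 + 0.0100 = 0.0965
F = 24350 · e^(0.0965 × 3/12) = 24350 × 1.02441836 = 24944.5871
Value of long forward = (F − K)·e^(−rT) = (24944.5871 − 24584) · e^(−0.0865·3/12)
= 360.5871 × 0.97860714 = 352.87

$352.87 per tonne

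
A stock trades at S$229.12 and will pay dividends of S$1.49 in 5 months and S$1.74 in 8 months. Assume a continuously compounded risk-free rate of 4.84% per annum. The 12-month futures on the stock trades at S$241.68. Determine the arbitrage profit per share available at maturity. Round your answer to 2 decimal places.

PV(dividends) I = 1.49·e^(−0.0484·5/12) + 1.74·e^(−0.0484·8/12) = 3.1450
Fair futures F* = (S − I)·e^(rT) = (229.12 − 3.1450)·e^0.048400 = 225.9750 × 1.049590 = 237.1811
Market S$241.68 > fair 237.1811: forward overpriced → cash-and-carry (borrow at r, buy the stock and collect the dividends, short the forward).
Profit at T = |F_mkt − F*| = |241.68 − 237.1811| = S$4.50 per share

S$4.50 per share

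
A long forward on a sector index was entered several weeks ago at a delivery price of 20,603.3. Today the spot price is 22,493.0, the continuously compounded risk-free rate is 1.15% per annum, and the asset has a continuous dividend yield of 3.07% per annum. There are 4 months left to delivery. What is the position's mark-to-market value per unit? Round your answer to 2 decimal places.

1739.52

Current fair forward for the remaining 4 months: F = S·e^((r − q)·T), (r − q) = 0.0115 − 0.0307 = -0.0192
F = 22493.0 · e^(-0.0192 × 4/12) = 22493.0 × 0.99362044 = 22349.5046
Value of long forward = (F − K)·e^(−rT) = (22349.5046 − 20603.3) · e^(−0.0115·4/12)
= 1746.2046 × 0.99617400 = 1739.52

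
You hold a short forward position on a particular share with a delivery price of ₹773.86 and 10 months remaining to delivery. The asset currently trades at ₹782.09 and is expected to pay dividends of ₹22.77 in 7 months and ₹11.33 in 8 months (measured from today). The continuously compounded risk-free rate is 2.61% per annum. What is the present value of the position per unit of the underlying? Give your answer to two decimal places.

PV(remaining dividends) I = 22.77·e^(−0.0261·7/12) + 11.33·e^(−0.0261·8/12) = 33.5605
Current forward F = (S − I)·e^(rT) = (782.09 − 33.5605)·e^(0.0261·10/12) = 748.5295 × 1.021988 = 764.9882
Value (long) = (F − K)·e^(−rT) = (764.9882 − 773.86) × 0.978485 = -8.6809
Short position value = −(long value) = ₹8.68

₹8.68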